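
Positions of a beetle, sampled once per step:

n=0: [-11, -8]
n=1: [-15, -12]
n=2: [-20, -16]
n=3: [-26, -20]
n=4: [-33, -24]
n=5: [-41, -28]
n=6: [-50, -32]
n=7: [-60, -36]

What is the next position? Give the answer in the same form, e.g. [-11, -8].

Taking differences between consecutive positions: [-4, -4], [-5, -4], [-6, -4], [-7, -4], [-8, -4], [-9, -4], [-10, -4]. These grow by [-1, +0] each step.
step 8: [-60, -36] + [-11, -4] → [-71, -40]

[-71, -40]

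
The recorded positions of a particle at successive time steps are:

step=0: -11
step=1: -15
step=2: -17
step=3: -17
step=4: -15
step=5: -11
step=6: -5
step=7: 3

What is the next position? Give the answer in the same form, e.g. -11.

Taking differences between consecutive positions: -4, -2, +0, +2, +4, +6, +8. These grow by +2 each step.
step 8: 3 + 10 → 13

13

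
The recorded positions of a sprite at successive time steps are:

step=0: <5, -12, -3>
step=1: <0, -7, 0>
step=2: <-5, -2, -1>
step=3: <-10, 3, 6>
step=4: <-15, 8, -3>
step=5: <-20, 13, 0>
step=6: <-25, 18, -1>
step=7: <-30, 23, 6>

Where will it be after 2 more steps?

The first coordinate changes by -5 each step, so at step 9 it is 5 + 9·(-5) = -40.
The second coordinate changes by +5 each step, so at step 9 it is -12 + 9·(5) = 33.
The third coordinate repeats the cycle [-3, 0, -1, 6] with period 4; step 9 mod 4 = 1, giving 0.

<-40, 33, 0>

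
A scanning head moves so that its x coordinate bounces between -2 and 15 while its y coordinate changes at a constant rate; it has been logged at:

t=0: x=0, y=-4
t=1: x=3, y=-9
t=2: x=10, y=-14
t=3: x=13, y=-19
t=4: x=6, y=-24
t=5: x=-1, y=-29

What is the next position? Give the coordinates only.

x=4, y=-34

The x coordinate travels 7 per step and bounces off the walls at -2 and 15.
  step 6: -1 → 4
The y coordinate changes by -5 each step: at step 6 it is -34.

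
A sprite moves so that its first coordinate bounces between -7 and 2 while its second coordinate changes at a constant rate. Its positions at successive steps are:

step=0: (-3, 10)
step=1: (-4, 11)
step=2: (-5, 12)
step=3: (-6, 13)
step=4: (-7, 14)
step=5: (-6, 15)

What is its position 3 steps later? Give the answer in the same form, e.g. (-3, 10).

(-3, 18)

The first coordinate reflects between -7 and 2, moving 1 per step.
  step 6: -6 → -5
  step 7: -5 → -4
  step 8: -4 → -3
The second coordinate changes by +1 each step: at step 8 it is 18.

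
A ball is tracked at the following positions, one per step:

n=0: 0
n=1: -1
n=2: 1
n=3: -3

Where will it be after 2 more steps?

-11

The jumps are -1, +2, -4 — a geometric progression with ratio -2.
step 4: -3 + 8 → 5
step 5: 5 − 16 → -11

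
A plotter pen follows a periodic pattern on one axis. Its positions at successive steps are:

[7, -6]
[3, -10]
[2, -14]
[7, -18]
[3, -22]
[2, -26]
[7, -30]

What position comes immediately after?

The first coordinate repeats the cycle [7, 3, 2] with period 3; step 7 mod 3 = 1, giving 3.
The second coordinate changes by -4 each step, so at step 7 it is -6 + 7·(-4) = -34.

[3, -34]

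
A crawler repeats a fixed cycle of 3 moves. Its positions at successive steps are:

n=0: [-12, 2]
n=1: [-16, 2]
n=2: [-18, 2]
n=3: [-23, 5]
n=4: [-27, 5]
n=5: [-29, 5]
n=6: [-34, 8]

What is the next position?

[-38, 8]

Step-to-step displacements: [-4, +0], [-2, +0], [-5, +3], [-4, +0], [-2, +0], [-5, +3] — a repeating cycle of length 3.
step 7: apply [-4, +0] → [-38, 8]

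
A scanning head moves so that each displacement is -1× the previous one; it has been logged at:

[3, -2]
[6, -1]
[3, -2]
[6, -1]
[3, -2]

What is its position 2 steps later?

[3, -2]

Step-to-step displacements: [+3, +1], [-3, -1], [+3, +1], [-3, -1]; each is -1× the previous.
step 5: [3, -2] + [+3, +1] → [6, -1]
step 6: [6, -1] + [-3, -1] → [3, -2]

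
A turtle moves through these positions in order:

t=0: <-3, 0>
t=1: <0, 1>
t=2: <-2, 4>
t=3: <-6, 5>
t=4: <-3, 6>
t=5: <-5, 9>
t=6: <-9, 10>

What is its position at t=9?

<-12, 15>

Step-to-step displacements: <+3, +1>, <-2, +3>, <-4, +1>, <+3, +1>, <-2, +3>, <-4, +1> — a repeating cycle of length 3.
step 7: apply <+3, +1> → <-6, 11>
step 8: apply <-2, +3> → <-8, 14>
step 9: apply <-4, +1> → <-12, 15>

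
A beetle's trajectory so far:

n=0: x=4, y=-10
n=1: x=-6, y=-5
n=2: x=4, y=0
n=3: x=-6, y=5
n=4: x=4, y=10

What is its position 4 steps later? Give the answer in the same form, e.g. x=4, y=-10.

The x coordinate repeats the cycle [4, -6] with period 2; step 8 mod 2 = 0, giving 4.
The y coordinate changes by +5 each step, so at step 8 it is -10 + 8·(5) = 30.

x=4, y=30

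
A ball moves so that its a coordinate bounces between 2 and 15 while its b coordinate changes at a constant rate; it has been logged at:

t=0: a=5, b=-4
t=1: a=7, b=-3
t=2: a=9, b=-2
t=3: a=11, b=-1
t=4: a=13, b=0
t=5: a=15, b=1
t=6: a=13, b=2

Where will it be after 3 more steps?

a=7, b=5

The a coordinate reflects between 2 and 15, moving 2 per step.
  step 7: 13 → 11
  step 8: 11 → 9
  step 9: 9 → 7
The b coordinate changes by +1 each step: at step 9 it is 5.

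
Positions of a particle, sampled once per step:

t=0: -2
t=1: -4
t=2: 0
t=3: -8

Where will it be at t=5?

-24

Consecutive displacements -2, +4, -8 scale by a factor of -2 each step.
step 4: -8 + 16 → 8
step 5: 8 − 32 → -24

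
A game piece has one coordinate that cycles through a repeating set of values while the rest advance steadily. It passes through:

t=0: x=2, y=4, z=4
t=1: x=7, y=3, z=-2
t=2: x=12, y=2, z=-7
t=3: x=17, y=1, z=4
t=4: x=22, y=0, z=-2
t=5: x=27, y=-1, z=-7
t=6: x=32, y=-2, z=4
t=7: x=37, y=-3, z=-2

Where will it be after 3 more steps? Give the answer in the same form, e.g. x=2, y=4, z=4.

The x coordinate changes by +5 each step, so at step 10 it is 2 + 10·(5) = 52.
The y coordinate changes by -1 each step, so at step 10 it is 4 + 10·(-1) = -6.
The z coordinate repeats the cycle [4, -2, -7] with period 3; step 10 mod 3 = 1, giving -2.

x=52, y=-6, z=-2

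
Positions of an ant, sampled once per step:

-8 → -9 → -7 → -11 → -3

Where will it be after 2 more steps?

Step-to-step displacements: -1, +2, -4, +8; each is -2× the previous.
step 5: -3 − 16 → -19
step 6: -19 + 32 → 13

13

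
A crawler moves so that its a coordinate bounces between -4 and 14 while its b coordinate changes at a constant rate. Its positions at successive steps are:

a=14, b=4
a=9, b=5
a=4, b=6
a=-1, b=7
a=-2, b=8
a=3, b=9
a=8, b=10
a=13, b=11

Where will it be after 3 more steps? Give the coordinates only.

The a coordinate reflects between -4 and 14, moving 5 per step.
  step 8: 13 → 10
  step 9: 10 → 5
  step 10: 5 → 0
The b coordinate changes by +1 each step: at step 10 it is 14.

a=0, b=14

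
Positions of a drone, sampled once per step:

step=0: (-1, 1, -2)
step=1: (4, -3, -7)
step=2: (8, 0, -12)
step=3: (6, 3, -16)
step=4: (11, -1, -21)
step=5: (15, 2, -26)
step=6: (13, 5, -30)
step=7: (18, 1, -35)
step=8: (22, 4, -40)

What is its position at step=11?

Differencing gives (+5, -4, -5), (+4, +3, -5), (-2, +3, -4), (+5, -4, -5), (+4, +3, -5), (-2, +3, -4), (+5, -4, -5), (+4, +3, -5). This is the pattern (+5, -4, -5), (+4, +3, -5), (-2, +3, -4) repeated.
step 9: apply (-2, +3, -4) → (20, 7, -44)
step 10: apply (+5, -4, -5) → (25, 3, -49)
step 11: apply (+4, +3, -5) → (29, 6, -54)

(29, 6, -54)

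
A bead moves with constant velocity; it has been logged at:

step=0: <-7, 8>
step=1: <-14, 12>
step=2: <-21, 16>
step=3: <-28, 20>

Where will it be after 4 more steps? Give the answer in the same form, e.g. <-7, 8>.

Each step adds <-7, +4> to the position.
step 4: <-28, 20> + <-7, +4> → <-35, 24>
step 5: <-35, 24> + <-7, +4> → <-42, 28>
step 6: <-42, 28> + <-7, +4> → <-49, 32>
step 7: <-49, 32> + <-7, +4> → <-56, 36>

<-56, 36>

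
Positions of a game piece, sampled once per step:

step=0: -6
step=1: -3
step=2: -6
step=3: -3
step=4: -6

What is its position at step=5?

The jumps are +3, -3, +3, -3 — a geometric progression with ratio -1.
step 5: -6 + 3 → -3

-3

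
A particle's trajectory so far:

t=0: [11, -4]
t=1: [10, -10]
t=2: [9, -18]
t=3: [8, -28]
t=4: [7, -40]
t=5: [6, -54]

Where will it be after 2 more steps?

Successive displacements: [-1, -6], [-1, -8], [-1, -10], [-1, -12], [-1, -14] — each changes by [+0, -2].
step 6: [6, -54] + [-1, -16] → [5, -70]
step 7: [5, -70] + [-1, -18] → [4, -88]

[4, -88]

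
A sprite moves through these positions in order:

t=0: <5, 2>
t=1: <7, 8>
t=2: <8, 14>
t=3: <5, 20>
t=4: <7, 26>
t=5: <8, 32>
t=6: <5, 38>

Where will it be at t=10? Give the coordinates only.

First: cycles through 5, 7, 8 every 3 steps. Step 10 lands at position 1 of the cycle → 7.
Second: linear, +6 per step → 62 at step 10.

<7, 62>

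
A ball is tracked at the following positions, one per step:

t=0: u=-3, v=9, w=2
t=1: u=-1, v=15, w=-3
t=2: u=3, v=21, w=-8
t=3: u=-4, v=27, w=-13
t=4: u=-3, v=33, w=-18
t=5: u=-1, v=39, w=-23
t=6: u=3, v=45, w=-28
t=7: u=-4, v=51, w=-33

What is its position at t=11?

u=-4, v=75, w=-53

U: cycles through -3, -1, 3, -4 every 4 steps. Step 11 lands at position 3 of the cycle → -4.
V: linear, +6 per step → 75 at step 11.
W: linear, -5 per step → -53 at step 11.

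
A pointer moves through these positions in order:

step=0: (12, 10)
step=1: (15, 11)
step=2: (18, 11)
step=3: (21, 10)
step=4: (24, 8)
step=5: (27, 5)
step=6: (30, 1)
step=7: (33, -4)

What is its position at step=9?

(39, -17)

First differences are (+3, +1), (+3, +0), (+3, -1), (+3, -2), (+3, -3), (+3, -4), (+3, -5); their common second difference is (+0, -1) (constant acceleration).
step 8: (33, -4) + (+3, -6) → (36, -10)
step 9: (36, -10) + (+3, -7) → (39, -17)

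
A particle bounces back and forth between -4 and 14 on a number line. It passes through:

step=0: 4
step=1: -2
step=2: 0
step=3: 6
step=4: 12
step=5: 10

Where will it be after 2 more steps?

The value reflects between -4 and 14, moving 6 per step.
  step 6: 10 → 4
  step 7: 4 → -2

-2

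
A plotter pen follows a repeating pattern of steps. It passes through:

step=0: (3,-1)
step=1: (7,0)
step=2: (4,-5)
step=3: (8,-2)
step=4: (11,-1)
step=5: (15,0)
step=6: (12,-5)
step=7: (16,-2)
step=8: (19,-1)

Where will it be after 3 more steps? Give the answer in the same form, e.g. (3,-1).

(24,-2)

Differencing gives (+4,+1), (-3,-5), (+4,+3), (+3,+1), (+4,+1), (-3,-5), (+4,+3), (+3,+1). This is the pattern (+4,+1), (-3,-5), (+4,+3), (+3,+1) repeated.
step 9: apply (+4,+1) → (23,0)
step 10: apply (-3,-5) → (20,-5)
step 11: apply (+4,+3) → (24,-2)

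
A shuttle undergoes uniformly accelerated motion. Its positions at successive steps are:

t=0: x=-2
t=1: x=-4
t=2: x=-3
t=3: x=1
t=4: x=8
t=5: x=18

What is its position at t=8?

x=66

Successive displacements: -2, +1, +4, +7, +10 — each changes by +3.
step 6: 18 + 13 → x=31
step 7: 31 + 16 → x=47
step 8: 47 + 19 → x=66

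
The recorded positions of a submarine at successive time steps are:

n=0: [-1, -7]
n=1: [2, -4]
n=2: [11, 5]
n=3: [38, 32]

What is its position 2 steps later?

[362, 356]

Consecutive displacements [+3, +3], [+9, +9], [+27, +27] scale by a factor of 3 each step.
step 4: [38, 32] + [+81, +81] → [119, 113]
step 5: [119, 113] + [+243, +243] → [362, 356]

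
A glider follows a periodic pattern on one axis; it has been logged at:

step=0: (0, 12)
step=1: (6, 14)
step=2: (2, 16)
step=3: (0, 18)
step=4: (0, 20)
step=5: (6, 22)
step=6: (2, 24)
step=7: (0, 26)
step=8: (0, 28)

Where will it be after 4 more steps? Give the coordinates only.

The first coordinate repeats the cycle [0, 6, 2, 0] with period 4; step 12 mod 4 = 0, giving 0.
The second coordinate changes by +2 each step, so at step 12 it is 12 + 12·(2) = 36.

(0, 36)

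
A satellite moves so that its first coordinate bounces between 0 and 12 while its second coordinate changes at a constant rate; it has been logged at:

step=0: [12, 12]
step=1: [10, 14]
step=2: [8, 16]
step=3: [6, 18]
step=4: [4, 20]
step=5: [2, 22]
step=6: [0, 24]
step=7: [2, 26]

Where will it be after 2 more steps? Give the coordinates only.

[6, 30]

The first coordinate travels 2 per step and bounces off the walls at 0 and 12.
  step 8: 2 → 4
  step 9: 4 → 6
The second coordinate changes by +2 each step: at step 9 it is 30.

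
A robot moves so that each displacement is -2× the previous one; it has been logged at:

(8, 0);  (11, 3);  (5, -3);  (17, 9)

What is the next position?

(-7, -15)

Step-to-step displacements: (+3, +3), (-6, -6), (+12, +12); each is -2× the previous.
step 4: (17, 9) + (-24, -24) → (-7, -15)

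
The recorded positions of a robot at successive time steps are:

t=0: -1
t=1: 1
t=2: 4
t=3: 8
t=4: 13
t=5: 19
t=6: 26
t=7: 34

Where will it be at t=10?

64

First differences are +2, +3, +4, +5, +6, +7, +8; their common second difference is +1 (constant acceleration).
step 8: 34 + 9 → 43
step 9: 43 + 10 → 53
step 10: 53 + 11 → 64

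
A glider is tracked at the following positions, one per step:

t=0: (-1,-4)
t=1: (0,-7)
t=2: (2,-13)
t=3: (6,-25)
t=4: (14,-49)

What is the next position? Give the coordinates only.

Consecutive displacements (+1,-3), (+2,-6), (+4,-12), (+8,-24) scale by a factor of 2 each step.
step 5: (14,-49) + (+16,-48) → (30,-97)

(30,-97)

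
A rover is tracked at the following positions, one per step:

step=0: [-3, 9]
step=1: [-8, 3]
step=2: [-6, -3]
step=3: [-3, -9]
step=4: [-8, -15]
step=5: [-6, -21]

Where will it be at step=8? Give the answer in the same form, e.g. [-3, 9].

First: cycles through -3, -8, -6 every 3 steps. Step 8 lands at position 2 of the cycle → -6.
Second: linear, -6 per step → -39 at step 8.

[-6, -39]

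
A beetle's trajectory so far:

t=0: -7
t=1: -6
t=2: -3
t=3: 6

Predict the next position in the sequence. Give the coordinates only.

Consecutive displacements +1, +3, +9 scale by a factor of 3 each step.
step 4: 6 + 27 → 33

33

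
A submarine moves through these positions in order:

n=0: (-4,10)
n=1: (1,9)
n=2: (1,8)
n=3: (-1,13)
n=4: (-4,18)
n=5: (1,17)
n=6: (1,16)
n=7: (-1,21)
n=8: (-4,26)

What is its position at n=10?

The moves between consecutive positions are (+5,-1), (+0,-1), (-2,+5), (-3,+5), (+5,-1), (+0,-1), (-2,+5), (-3,+5); they repeat the 4-cycle [(+5,-1), (+0,-1), (-2,+5), (-3,+5)].
step 9: apply (+5,-1) → (1,25)
step 10: apply (+0,-1) → (1,24)

(1,24)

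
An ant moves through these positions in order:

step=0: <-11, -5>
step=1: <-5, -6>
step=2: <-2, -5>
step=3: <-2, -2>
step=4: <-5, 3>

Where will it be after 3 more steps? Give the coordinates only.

<-32, 30>

Successive displacements: <+6, -1>, <+3, +1>, <+0, +3>, <-3, +5> — each changes by <-3, +2>.
step 5: <-5, 3> + <-6, +7> → <-11, 10>
step 6: <-11, 10> + <-9, +9> → <-20, 19>
step 7: <-20, 19> + <-12, +11> → <-32, 30>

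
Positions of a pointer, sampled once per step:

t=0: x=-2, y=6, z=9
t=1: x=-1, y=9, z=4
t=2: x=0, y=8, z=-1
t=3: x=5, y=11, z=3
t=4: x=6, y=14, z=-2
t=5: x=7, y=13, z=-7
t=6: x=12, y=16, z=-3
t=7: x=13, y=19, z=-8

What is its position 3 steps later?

x=20, y=24, z=-14

Differencing gives (+1,+3,-5), (+1,-1,-5), (+5,+3,+4), (+1,+3,-5), (+1,-1,-5), (+5,+3,+4), (+1,+3,-5). This is the pattern (+1,+3,-5), (+1,-1,-5), (+5,+3,+4) repeated.
step 8: apply (+1,-1,-5) → x=14, y=18, z=-13
step 9: apply (+5,+3,+4) → x=19, y=21, z=-9
step 10: apply (+1,+3,-5) → x=20, y=24, z=-14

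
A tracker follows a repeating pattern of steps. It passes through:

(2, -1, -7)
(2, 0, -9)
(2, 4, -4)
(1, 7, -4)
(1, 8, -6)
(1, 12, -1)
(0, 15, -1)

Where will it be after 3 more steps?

Differencing gives (+0, +1, -2), (+0, +4, +5), (-1, +3, +0), (+0, +1, -2), (+0, +4, +5), (-1, +3, +0). This is the pattern (+0, +1, -2), (+0, +4, +5), (-1, +3, +0) repeated.
step 7: apply (+0, +1, -2) → (0, 16, -3)
step 8: apply (+0, +4, +5) → (0, 20, 2)
step 9: apply (-1, +3, +0) → (-1, 23, 2)

(-1, 23, 2)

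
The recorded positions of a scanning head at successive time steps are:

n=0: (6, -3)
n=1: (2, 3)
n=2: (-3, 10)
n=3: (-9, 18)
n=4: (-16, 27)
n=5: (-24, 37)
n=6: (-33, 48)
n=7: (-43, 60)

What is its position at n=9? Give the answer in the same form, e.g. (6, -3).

Taking differences between consecutive positions: (-4, +6), (-5, +7), (-6, +8), (-7, +9), (-8, +10), (-9, +11), (-10, +12). These grow by (-1, +1) each step.
step 8: (-43, 60) + (-11, +13) → (-54, 73)
step 9: (-54, 73) + (-12, +14) → (-66, 87)

(-66, 87)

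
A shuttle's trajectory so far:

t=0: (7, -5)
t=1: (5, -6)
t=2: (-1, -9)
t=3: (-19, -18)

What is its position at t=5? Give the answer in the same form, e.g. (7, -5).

Consecutive displacements (-2, -1), (-6, -3), (-18, -9) scale by a factor of 3 each step.
step 4: (-19, -18) + (-54, -27) → (-73, -45)
step 5: (-73, -45) + (-162, -81) → (-235, -126)

(-235, -126)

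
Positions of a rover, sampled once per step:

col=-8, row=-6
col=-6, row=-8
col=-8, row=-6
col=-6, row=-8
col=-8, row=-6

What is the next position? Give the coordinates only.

col=-6, row=-8

Consecutive displacements (+2, -2), (-2, +2), (+2, -2), (-2, +2) scale by a factor of -1 each step.
step 5: col=-8, row=-6 + (+2, -2) → col=-6, row=-8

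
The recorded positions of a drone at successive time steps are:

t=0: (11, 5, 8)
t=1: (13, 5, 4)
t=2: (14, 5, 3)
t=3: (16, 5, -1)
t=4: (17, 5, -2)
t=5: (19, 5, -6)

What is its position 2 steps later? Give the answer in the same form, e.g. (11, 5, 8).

(22, 5, -11)

Step-to-step displacements: (+2, +0, -4), (+1, +0, -1), (+2, +0, -4), (+1, +0, -1), (+2, +0, -4) — a repeating cycle of length 2.
step 6: apply (+1, +0, -1) → (20, 5, -7)
step 7: apply (+2, +0, -4) → (22, 5, -11)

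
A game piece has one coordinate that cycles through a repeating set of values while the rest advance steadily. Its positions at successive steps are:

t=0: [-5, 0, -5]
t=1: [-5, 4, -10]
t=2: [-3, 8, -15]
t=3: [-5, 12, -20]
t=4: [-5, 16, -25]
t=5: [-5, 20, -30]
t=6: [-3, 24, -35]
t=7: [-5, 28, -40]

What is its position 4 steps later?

[-5, 44, -60]

First: cycles through -5, -5, -3, -5 every 4 steps. Step 11 lands at position 3 of the cycle → -5.
Second: linear, +4 per step → 44 at step 11.
Third: linear, -5 per step → -60 at step 11.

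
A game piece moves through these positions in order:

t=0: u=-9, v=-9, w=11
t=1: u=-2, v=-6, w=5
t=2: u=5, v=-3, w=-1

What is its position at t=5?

Constant displacement of (+7, +3, -6) per step.
step 3: u=5, v=-3, w=-1 + (+7, +3, -6) → u=12, v=0, w=-7
step 4: u=12, v=0, w=-7 + (+7, +3, -6) → u=19, v=3, w=-13
step 5: u=19, v=3, w=-13 + (+7, +3, -6) → u=26, v=6, w=-19

u=26, v=6, w=-19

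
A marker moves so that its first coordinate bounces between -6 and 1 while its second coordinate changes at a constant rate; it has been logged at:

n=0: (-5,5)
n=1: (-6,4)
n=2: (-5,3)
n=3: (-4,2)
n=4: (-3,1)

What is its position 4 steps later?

The first coordinate travels 1 per step and bounces off the walls at -6 and 1.
  step 5: -3 → -2
  step 6: -2 → -1
  step 7: -1 → 0
  step 8: 0 → 1
The second coordinate changes by -1 each step: at step 8 it is -3.

(1,-3)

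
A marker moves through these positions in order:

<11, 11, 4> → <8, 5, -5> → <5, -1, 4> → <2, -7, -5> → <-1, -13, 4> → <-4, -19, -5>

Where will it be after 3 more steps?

<-13, -37, 4>

The first coordinate changes by -3 each step, so at step 8 it is 11 + 8·(-3) = -13.
The second coordinate changes by -6 each step, so at step 8 it is 11 + 8·(-6) = -37.
The third coordinate repeats the cycle [4, -5] with period 2; step 8 mod 2 = 0, giving 4.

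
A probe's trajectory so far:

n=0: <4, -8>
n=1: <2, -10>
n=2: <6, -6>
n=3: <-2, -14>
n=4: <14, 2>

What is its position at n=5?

<-18, -30>

Consecutive displacements <-2, -2>, <+4, +4>, <-8, -8>, <+16, +16> scale by a factor of -2 each step.
step 5: <14, 2> + <-32, -32> → <-18, -30>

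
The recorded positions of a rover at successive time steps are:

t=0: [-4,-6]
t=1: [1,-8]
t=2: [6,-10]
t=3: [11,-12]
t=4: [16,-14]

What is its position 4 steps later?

Constant displacement of [+5,-2] per step.
step 5: [16,-14] + [+5,-2] → [21,-16]
step 6: [21,-16] + [+5,-2] → [26,-18]
step 7: [26,-18] + [+5,-2] → [31,-20]
step 8: [31,-20] + [+5,-2] → [36,-22]

[36,-22]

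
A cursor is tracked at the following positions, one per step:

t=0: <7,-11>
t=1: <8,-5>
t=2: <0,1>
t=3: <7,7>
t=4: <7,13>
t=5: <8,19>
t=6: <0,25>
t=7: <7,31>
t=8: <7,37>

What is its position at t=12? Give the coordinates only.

<7,61>

First: cycles through 7, 8, 0, 7 every 4 steps. Step 12 lands at position 0 of the cycle → 7.
Second: linear, +6 per step → 61 at step 12.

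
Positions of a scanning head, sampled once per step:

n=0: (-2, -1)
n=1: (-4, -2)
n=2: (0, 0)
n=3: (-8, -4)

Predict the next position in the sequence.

(8, 4)

Step-to-step displacements: (-2, -1), (+4, +2), (-8, -4); each is -2× the previous.
step 4: (-8, -4) + (+16, +8) → (8, 4)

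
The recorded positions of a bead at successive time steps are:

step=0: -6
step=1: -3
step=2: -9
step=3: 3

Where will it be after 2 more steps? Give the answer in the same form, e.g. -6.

27

Consecutive displacements +3, -6, +12 scale by a factor of -2 each step.
step 4: 3 − 24 → -21
step 5: -21 + 48 → 27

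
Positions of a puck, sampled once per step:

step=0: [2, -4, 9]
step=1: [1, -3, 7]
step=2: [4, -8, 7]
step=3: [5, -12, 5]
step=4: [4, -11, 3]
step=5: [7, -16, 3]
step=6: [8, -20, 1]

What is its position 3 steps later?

Differencing gives [-1, +1, -2], [+3, -5, +0], [+1, -4, -2], [-1, +1, -2], [+3, -5, +0], [+1, -4, -2]. This is the pattern [-1, +1, -2], [+3, -5, +0], [+1, -4, -2] repeated.
step 7: apply [-1, +1, -2] → [7, -19, -1]
step 8: apply [+3, -5, +0] → [10, -24, -1]
step 9: apply [+1, -4, -2] → [11, -28, -3]

[11, -28, -3]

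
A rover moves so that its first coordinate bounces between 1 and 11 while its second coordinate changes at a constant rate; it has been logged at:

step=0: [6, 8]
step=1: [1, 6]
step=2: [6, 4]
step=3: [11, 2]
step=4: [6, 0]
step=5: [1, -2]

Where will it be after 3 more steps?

The first coordinate reflects between 1 and 11, moving 5 per step.
  step 6: 1 → 6
  step 7: 6 → 11
  step 8: 11 → 6
The second coordinate changes by -2 each step: at step 8 it is -8.

[6, -8]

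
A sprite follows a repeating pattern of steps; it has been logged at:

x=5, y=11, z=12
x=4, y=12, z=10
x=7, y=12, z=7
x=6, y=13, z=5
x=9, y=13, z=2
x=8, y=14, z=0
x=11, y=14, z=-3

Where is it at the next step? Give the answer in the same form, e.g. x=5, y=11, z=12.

x=10, y=15, z=-5

The moves between consecutive positions are (-1, +1, -2), (+3, +0, -3), (-1, +1, -2), (+3, +0, -3), (-1, +1, -2), (+3, +0, -3); they repeat the 2-cycle [(-1, +1, -2), (+3, +0, -3)].
step 7: apply (-1, +1, -2) → x=10, y=15, z=-5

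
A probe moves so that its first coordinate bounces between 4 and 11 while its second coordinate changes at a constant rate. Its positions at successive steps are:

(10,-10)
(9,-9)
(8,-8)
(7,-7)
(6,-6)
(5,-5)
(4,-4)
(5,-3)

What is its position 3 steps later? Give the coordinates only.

(8,0)

The first coordinate travels 1 per step and bounces off the walls at 4 and 11.
  step 8: 5 → 6
  step 9: 6 → 7
  step 10: 7 → 8
The second coordinate changes by +1 each step: at step 10 it is 0.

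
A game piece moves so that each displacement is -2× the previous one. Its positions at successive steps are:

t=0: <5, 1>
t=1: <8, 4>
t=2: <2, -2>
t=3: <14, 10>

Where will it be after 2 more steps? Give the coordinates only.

The jumps are <+3, +3>, <-6, -6>, <+12, +12> — a geometric progression with ratio -2.
step 4: <14, 10> + <-24, -24> → <-10, -14>
step 5: <-10, -14> + <+48, +48> → <38, 34>

<38, 34>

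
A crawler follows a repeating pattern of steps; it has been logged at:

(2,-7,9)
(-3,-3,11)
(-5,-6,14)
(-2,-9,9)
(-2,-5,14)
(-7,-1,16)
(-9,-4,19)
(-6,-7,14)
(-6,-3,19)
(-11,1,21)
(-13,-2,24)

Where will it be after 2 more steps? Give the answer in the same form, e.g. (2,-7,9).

(-10,-1,24)

Differencing gives (-5,+4,+2), (-2,-3,+3), (+3,-3,-5), (+0,+4,+5), (-5,+4,+2), (-2,-3,+3), (+3,-3,-5), (+0,+4,+5), (-5,+4,+2), (-2,-3,+3). This is the pattern (-5,+4,+2), (-2,-3,+3), (+3,-3,-5), (+0,+4,+5) repeated.
step 11: apply (+3,-3,-5) → (-10,-5,19)
step 12: apply (+0,+4,+5) → (-10,-1,24)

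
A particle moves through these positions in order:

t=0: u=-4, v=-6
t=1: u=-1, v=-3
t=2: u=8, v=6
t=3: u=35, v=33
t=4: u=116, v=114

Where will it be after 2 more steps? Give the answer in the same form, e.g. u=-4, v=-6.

Step-to-step displacements: (+3,+3), (+9,+9), (+27,+27), (+81,+81); each is 3× the previous.
step 5: u=116, v=114 + (+243,+243) → u=359, v=357
step 6: u=359, v=357 + (+729,+729) → u=1088, v=1086

u=1088, v=1086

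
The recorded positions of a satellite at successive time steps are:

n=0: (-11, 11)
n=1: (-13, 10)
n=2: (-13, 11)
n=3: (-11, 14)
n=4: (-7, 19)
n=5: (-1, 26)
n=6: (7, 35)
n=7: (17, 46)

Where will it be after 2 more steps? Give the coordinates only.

(43, 74)

Successive displacements: (-2, -1), (+0, +1), (+2, +3), (+4, +5), (+6, +7), (+8, +9), (+10, +11) — each changes by (+2, +2).
step 8: (17, 46) + (+12, +13) → (29, 59)
step 9: (29, 59) + (+14, +15) → (43, 74)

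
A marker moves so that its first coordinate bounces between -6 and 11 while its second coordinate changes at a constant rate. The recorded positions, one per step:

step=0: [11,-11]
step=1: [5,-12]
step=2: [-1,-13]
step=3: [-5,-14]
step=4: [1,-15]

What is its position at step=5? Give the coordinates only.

The first coordinate travels 6 per step and bounces off the walls at -6 and 11.
  step 5: 1 → 7
The second coordinate changes by -1 each step: at step 5 it is -16.

[7,-16]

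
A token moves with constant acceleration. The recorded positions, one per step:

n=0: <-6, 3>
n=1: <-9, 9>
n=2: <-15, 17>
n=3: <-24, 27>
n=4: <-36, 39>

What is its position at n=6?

Successive displacements: <-3, +6>, <-6, +8>, <-9, +10>, <-12, +12> — each changes by <-3, +2>.
step 5: <-36, 39> + <-15, +14> → <-51, 53>
step 6: <-51, 53> + <-18, +16> → <-69, 69>

<-69, 69>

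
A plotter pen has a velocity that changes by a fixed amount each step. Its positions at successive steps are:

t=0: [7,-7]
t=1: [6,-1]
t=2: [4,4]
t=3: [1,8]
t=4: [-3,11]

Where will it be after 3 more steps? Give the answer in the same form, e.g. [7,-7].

Successive displacements: [-1,+6], [-2,+5], [-3,+4], [-4,+3] — each changes by [-1,-1].
step 5: [-3,11] + [-5,+2] → [-8,13]
step 6: [-8,13] + [-6,+1] → [-14,14]
step 7: [-14,14] + [-7,+0] → [-21,14]

[-21,14]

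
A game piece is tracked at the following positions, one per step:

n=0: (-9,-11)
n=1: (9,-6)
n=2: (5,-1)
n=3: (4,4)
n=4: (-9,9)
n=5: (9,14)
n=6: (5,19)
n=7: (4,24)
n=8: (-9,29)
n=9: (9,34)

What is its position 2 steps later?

(4,44)

First: cycles through -9, 9, 5, 4 every 4 steps. Step 11 lands at position 3 of the cycle → 4.
Second: linear, +5 per step → 44 at step 11.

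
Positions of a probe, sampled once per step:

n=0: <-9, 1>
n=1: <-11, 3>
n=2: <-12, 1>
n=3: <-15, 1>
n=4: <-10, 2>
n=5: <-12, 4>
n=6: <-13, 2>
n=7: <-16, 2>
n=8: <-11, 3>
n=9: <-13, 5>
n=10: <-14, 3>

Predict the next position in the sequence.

<-17, 3>

Differencing gives <-2, +2>, <-1, -2>, <-3, +0>, <+5, +1>, <-2, +2>, <-1, -2>, <-3, +0>, <+5, +1>, <-2, +2>, <-1, -2>. This is the pattern <-2, +2>, <-1, -2>, <-3, +0>, <+5, +1> repeated.
step 11: apply <-3, +0> → <-17, 3>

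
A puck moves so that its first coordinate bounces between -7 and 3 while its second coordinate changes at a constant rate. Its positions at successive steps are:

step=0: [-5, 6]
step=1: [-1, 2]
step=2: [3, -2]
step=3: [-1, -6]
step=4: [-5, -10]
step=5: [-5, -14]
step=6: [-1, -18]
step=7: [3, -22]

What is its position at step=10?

[-5, -34]

The first coordinate reflects between -7 and 3, moving 4 per step.
  step 8: 3 → -1
  step 9: -1 → -5
  step 10: -5 → -5
The second coordinate changes by -4 each step: at step 10 it is -34.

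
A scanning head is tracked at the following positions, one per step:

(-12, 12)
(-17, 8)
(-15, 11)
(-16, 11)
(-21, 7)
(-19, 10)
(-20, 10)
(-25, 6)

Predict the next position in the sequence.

Differencing gives (-5, -4), (+2, +3), (-1, +0), (-5, -4), (+2, +3), (-1, +0), (-5, -4). This is the pattern (-5, -4), (+2, +3), (-1, +0) repeated.
step 8: apply (+2, +3) → (-23, 9)

(-23, 9)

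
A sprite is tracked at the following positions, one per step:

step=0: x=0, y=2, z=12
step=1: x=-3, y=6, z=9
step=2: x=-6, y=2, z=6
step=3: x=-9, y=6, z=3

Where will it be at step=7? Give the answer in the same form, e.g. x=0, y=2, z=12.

x=-21, y=6, z=-9

The x coordinate changes by -3 each step, so at step 7 it is 0 + 7·(-3) = -21.
The y coordinate repeats the cycle [2, 6] with period 2; step 7 mod 2 = 1, giving 6.
The z coordinate changes by -3 each step, so at step 7 it is 12 + 7·(-3) = -9.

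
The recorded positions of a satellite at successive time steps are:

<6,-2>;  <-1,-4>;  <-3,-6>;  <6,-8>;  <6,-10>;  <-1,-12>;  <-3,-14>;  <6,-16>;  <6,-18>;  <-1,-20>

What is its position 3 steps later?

First: cycles through 6, -1, -3, 6 every 4 steps. Step 12 lands at position 0 of the cycle → 6.
Second: linear, -2 per step → -26 at step 12.

<6,-26>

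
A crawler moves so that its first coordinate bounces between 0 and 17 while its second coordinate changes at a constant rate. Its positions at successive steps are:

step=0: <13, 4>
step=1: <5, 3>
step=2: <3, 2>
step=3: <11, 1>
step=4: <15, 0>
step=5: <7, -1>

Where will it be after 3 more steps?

The first coordinate reflects between 0 and 17, moving 8 per step.
  step 6: 7 → 1
  step 7: 1 → 9
  step 8: 9 → 17
The second coordinate changes by -1 each step: at step 8 it is -4.

<17, -4>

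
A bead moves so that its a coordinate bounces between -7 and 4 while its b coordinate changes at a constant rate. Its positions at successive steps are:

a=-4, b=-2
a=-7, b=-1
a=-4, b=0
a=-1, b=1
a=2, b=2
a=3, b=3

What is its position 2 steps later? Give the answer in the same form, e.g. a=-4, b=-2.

The a coordinate reflects between -7 and 4, moving 3 per step.
  step 6: 3 → 0
  step 7: 0 → -3
The b coordinate changes by +1 each step: at step 7 it is 5.

a=-3, b=5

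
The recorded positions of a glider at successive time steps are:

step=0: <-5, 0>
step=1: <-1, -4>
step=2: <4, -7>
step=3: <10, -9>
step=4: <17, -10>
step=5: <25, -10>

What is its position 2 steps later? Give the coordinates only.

<44, -7>

First differences are <+4, -4>, <+5, -3>, <+6, -2>, <+7, -1>, <+8, +0>; their common second difference is <+1, +1> (constant acceleration).
step 6: <25, -10> + <+9, +1> → <34, -9>
step 7: <34, -9> + <+10, +2> → <44, -7>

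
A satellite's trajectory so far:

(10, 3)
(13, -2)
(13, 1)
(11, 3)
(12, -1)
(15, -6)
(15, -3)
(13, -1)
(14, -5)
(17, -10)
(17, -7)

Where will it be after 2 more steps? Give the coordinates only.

Differencing gives (+3, -5), (+0, +3), (-2, +2), (+1, -4), (+3, -5), (+0, +3), (-2, +2), (+1, -4), (+3, -5), (+0, +3). This is the pattern (+3, -5), (+0, +3), (-2, +2), (+1, -4) repeated.
step 11: apply (-2, +2) → (15, -5)
step 12: apply (+1, -4) → (16, -9)

(16, -9)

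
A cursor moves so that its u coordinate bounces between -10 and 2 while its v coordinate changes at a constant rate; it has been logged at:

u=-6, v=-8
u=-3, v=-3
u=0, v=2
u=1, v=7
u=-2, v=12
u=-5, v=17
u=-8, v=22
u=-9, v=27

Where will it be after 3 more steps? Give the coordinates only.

u=0, v=42

The u coordinate travels 3 per step and bounces off the walls at -10 and 2.
  step 8: -9 → -6
  step 9: -6 → -3
  step 10: -3 → 0
The v coordinate changes by +5 each step: at step 10 it is 42.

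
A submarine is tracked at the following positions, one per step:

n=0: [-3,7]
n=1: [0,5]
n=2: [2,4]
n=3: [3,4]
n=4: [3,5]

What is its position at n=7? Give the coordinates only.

[-3,14]

Taking differences between consecutive positions: [+3,-2], [+2,-1], [+1,+0], [+0,+1]. These grow by [-1,+1] each step.
step 5: [3,5] + [-1,+2] → [2,7]
step 6: [2,7] + [-2,+3] → [0,10]
step 7: [0,10] + [-3,+4] → [-3,14]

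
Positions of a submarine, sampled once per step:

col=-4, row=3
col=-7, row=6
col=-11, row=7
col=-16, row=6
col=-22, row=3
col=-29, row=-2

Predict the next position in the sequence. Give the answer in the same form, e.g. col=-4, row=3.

Successive displacements: (-3, +3), (-4, +1), (-5, -1), (-6, -3), (-7, -5) — each changes by (-1, -2).
step 6: col=-29, row=-2 + (-8, -7) → col=-37, row=-9

col=-37, row=-9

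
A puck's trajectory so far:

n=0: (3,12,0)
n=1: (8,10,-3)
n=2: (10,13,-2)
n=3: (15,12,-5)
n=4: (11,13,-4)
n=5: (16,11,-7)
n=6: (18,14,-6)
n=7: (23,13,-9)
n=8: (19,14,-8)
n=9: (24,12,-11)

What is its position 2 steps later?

(31,14,-13)

The moves between consecutive positions are (+5,-2,-3), (+2,+3,+1), (+5,-1,-3), (-4,+1,+1), (+5,-2,-3), (+2,+3,+1), (+5,-1,-3), (-4,+1,+1), (+5,-2,-3); they repeat the 4-cycle [(+5,-2,-3), (+2,+3,+1), (+5,-1,-3), (-4,+1,+1)].
step 10: apply (+2,+3,+1) → (26,15,-10)
step 11: apply (+5,-1,-3) → (31,14,-13)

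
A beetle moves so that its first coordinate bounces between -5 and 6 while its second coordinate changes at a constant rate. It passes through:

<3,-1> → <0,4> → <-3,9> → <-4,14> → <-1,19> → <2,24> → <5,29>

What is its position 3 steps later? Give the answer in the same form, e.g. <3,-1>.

<-2,44>

The first coordinate reflects between -5 and 6, moving 3 per step.
  step 7: 5 → 4
  step 8: 4 → 1
  step 9: 1 → -2
The second coordinate changes by +5 each step: at step 9 it is 44.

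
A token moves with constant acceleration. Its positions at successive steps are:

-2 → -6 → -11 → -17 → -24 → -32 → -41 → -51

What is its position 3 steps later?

-87

Taking differences between consecutive positions: -4, -5, -6, -7, -8, -9, -10. These grow by -1 each step.
step 8: -51 − 11 → -62
step 9: -62 − 12 → -74
step 10: -74 − 13 → -87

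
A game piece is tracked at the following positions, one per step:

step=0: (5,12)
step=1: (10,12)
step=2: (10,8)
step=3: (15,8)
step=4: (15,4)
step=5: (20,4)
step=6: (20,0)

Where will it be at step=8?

(25,-4)

The moves between consecutive positions are (+5,+0), (+0,-4), (+5,+0), (+0,-4), (+5,+0), (+0,-4); they repeat the 2-cycle [(+5,+0), (+0,-4)].
step 7: apply (+5,+0) → (25,0)
step 8: apply (+0,-4) → (25,-4)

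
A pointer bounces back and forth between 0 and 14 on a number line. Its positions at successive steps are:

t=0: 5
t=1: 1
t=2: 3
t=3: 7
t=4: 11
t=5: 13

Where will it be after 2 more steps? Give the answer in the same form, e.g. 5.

The value reflects between 0 and 14, moving 4 per step.
  step 6: 13 → 9
  step 7: 9 → 5

5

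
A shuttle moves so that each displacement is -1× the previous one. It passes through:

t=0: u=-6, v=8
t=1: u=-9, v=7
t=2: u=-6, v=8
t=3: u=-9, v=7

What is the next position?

Step-to-step displacements: (-3, -1), (+3, +1), (-3, -1); each is -1× the previous.
step 4: u=-9, v=7 + (+3, +1) → u=-6, v=8

u=-6, v=8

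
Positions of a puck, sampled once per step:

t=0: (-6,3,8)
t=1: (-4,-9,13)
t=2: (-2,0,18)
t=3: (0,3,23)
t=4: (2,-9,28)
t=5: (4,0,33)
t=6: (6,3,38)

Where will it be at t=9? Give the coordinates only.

The first coordinate changes by +2 each step, so at step 9 it is -6 + 9·(2) = 12.
The second coordinate repeats the cycle [3, -9, 0] with period 3; step 9 mod 3 = 0, giving 3.
The third coordinate changes by +5 each step, so at step 9 it is 8 + 9·(5) = 53.

(12,3,53)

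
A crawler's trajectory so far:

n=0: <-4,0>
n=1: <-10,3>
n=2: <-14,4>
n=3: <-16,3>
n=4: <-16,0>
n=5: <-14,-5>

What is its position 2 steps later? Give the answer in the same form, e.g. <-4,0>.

<-4,-21>

Successive displacements: <-6,+3>, <-4,+1>, <-2,-1>, <+0,-3>, <+2,-5> — each changes by <+2,-2>.
step 6: <-14,-5> + <+4,-7> → <-10,-12>
step 7: <-10,-12> + <+6,-9> → <-4,-21>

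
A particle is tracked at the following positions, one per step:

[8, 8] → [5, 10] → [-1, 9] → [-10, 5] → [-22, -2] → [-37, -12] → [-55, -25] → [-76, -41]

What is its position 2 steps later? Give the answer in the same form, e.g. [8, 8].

Successive displacements: [-3, +2], [-6, -1], [-9, -4], [-12, -7], [-15, -10], [-18, -13], [-21, -16] — each changes by [-3, -3].
step 8: [-76, -41] + [-24, -19] → [-100, -60]
step 9: [-100, -60] + [-27, -22] → [-127, -82]

[-127, -82]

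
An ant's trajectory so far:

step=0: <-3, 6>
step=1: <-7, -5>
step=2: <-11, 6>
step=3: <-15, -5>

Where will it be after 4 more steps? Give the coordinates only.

The first coordinate changes by -4 each step, so at step 7 it is -3 + 7·(-4) = -31.
The second coordinate repeats the cycle [6, -5] with period 2; step 7 mod 2 = 1, giving -5.

<-31, -5>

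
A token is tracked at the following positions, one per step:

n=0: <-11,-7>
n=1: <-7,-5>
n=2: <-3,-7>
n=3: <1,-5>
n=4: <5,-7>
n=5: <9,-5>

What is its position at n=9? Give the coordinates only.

First: linear, +4 per step → 25 at step 9.
Second: cycles through -7, -5 every 2 steps. Step 9 lands at position 1 of the cycle → -5.

<25,-5>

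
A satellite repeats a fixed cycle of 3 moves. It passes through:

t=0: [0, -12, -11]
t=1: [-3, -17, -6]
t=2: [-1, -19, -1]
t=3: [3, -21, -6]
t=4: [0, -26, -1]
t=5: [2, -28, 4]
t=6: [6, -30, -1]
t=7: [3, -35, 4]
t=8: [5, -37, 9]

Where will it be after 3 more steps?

Differencing gives [-3, -5, +5], [+2, -2, +5], [+4, -2, -5], [-3, -5, +5], [+2, -2, +5], [+4, -2, -5], [-3, -5, +5], [+2, -2, +5]. This is the pattern [-3, -5, +5], [+2, -2, +5], [+4, -2, -5] repeated.
step 9: apply [+4, -2, -5] → [9, -39, 4]
step 10: apply [-3, -5, +5] → [6, -44, 9]
step 11: apply [+2, -2, +5] → [8, -46, 14]

[8, -46, 14]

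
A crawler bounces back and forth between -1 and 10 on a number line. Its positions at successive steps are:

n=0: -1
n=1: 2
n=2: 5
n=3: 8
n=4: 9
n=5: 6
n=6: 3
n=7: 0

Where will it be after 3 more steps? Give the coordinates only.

7

The value reflects between -1 and 10, moving 3 per step.
  step 8: 0 → 1
  step 9: 1 → 4
  step 10: 4 → 7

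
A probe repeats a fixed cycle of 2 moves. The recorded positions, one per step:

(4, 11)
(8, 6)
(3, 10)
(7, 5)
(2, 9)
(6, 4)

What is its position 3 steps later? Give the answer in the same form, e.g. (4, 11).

(0, 7)

Step-to-step displacements: (+4, -5), (-5, +4), (+4, -5), (-5, +4), (+4, -5) — a repeating cycle of length 2.
step 6: apply (-5, +4) → (1, 8)
step 7: apply (+4, -5) → (5, 3)
step 8: apply (-5, +4) → (0, 7)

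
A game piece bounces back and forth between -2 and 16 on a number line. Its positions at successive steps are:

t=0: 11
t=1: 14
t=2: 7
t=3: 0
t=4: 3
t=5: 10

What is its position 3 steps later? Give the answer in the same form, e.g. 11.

1

The value reflects between -2 and 16, moving 7 per step.
  step 6: 10 → 15
  step 7: 15 → 8
  step 8: 8 → 1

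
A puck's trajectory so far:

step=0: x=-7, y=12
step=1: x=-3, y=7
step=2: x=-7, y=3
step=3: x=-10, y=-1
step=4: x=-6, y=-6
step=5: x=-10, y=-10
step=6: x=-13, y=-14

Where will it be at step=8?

x=-13, y=-23

The moves between consecutive positions are (+4,-5), (-4,-4), (-3,-4), (+4,-5), (-4,-4), (-3,-4); they repeat the 3-cycle [(+4,-5), (-4,-4), (-3,-4)].
step 7: apply (+4,-5) → x=-9, y=-19
step 8: apply (-4,-4) → x=-13, y=-23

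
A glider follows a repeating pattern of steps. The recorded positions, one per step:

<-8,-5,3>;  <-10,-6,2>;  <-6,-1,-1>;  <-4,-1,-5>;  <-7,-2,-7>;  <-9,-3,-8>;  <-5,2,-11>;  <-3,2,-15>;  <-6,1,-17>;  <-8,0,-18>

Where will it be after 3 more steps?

<-5,4,-27>

The moves between consecutive positions are <-2,-1,-1>, <+4,+5,-3>, <+2,+0,-4>, <-3,-1,-2>, <-2,-1,-1>, <+4,+5,-3>, <+2,+0,-4>, <-3,-1,-2>, <-2,-1,-1>; they repeat the 4-cycle [<-2,-1,-1>, <+4,+5,-3>, <+2,+0,-4>, <-3,-1,-2>].
step 10: apply <+4,+5,-3> → <-4,5,-21>
step 11: apply <+2,+0,-4> → <-2,5,-25>
step 12: apply <-3,-1,-2> → <-5,4,-27>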